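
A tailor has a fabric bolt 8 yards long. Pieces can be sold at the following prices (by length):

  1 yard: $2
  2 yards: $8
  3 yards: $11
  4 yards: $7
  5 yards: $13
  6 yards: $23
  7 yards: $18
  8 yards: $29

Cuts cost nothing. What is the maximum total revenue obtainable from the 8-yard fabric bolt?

Build R[k] bottom-up: R[k] = max over allowed piece i of (p[i] + R[k−i]).
R[1] = 2
R[2] = 8
R[3] = 11
R[4] = 16  (first piece 2, then R[2]=8)
R[5] = 19  (first piece 2, then R[3]=11)
R[6] = 24  (first piece 2, then R[4]=16)
R[7] = 27  (first piece 2, then R[5]=19)
R[8] = 32  (first piece 2, then R[6]=24)
One optimal cutting: 2 + 2 + 2 + 2 → $8 + $8 + $8 + $8 = $32.

32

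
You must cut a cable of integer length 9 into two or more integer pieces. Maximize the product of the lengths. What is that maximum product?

Define g[k] = max over 1≤i<k of i · max(k−i, g[k−i]); the inner max lets the remainder stay uncut if that's better.
Small cases: g[2]=1.
g[3] = 1×max(2,1) = 1×2 = 2
g[4] = 2×max(2,1) = 2×2 = 4
g[5] = 2×max(3,2) = 2×3 = 6
g[6] = 3×max(3,2) = 3×3 = 9
g[7] = 2×max(5,6) = 2×6 = 12
g[8] = 2×max(6,9) = 2×9 = 18
g[9] = 3×max(6,9) = 3×9 = 27
One optimal split: 3 + 3 + 3; product 3×3×3 = 27.

27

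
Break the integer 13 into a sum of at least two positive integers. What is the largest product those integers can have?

Define f[k] = max over 1≤i<k of i · max(k−i, f[k−i]); the inner max lets the remainder stay uncut if that's better.
f[2] = 1×max(1,0) = 1×1 = 1
f[3] = 1×max(2,1) = 1×2 = 2
f[4] = 2×max(2,1) = 2×2 = 4
f[5] = 2×max(3,2) = 2×3 = 6
f[6] = 3×max(3,2) = 3×3 = 9
f[7] = 2×max(5,6) = 2×6 = 12
f[8] = 2×max(6,9) = 2×9 = 18
f[9] = 3×max(6,9) = 3×9 = 27
f[10] = 2×max(8,18) = 2×18 = 36
f[11] = 2×max(9,27) = 2×27 = 54
f[12] = 3×max(9,27) = 3×27 = 81
f[13] = 2×max(11,54) = 2×54 = 108
One optimal split: 3 + 3 + 3 + 2 + 2; product 3×3×3×2×2 = 108.

108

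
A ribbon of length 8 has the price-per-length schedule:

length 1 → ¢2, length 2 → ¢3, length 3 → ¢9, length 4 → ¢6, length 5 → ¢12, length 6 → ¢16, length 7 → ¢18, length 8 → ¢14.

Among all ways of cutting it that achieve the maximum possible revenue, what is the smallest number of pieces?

Build r[k] bottom-up: r[k] = max over allowed piece i of (p[i] + r[k−i]).
r[1] = 2
r[2] = max(2+2, 3+0) = 4
r[3] = max(2+4, 3+2, 9+0) = 9
r[4] = max(2+9, 3+4, 9+2, 6+0) = 11
r[5] = max(2+11, 3+9, 9+4, 6+2, 12+0) = 13
r[6] = max(2+13, 3+11, 9+9, 6+4, 12+2, 16+0) = 18
r[7] = max(2+18, 3+13, 9+11, …, 16+2, 18+0) = 20
r[8] = max(2+20, 3+18, 9+13, …, 18+2, 14+0) = 22
Maximum revenue is ¢22.
Now minimize piece count subject to staying optimal: for each k, pieces[k] = 1 + min over i with p[i]+r[k−i]=r[k] of pieces[k−i].
pieces[5] = 3
pieces[6] = 2
pieces[7] = 3
pieces[8] = 4

4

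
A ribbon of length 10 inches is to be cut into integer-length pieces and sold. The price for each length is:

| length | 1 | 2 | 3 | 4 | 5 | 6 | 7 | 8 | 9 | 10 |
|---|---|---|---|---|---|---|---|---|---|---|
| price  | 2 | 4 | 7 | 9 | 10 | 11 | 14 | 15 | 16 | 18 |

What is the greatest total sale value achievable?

23

Let best[k] be the best obtainable value from length k. For each k, try every first piece i and keep the best of price[i] + best[k−i].
best[1] = 2
best[2] = max(2+2, 4+0) = 4
best[3] = max(2+4, 4+2, 7+0) = 7
best[4] = max(2+7, 4+4, 7+2, 9+0) = 9
best[5] = max(2+9, 4+7, 7+4, 9+2, 10+0) = 11
best[6] = max(2+11, 4+9, 7+7, 9+4, 10+2, 11+0) = 14
best[7] = max(2+14, 4+11, 7+9, …, 11+2, 14+0) = 16
best[8] = max(2+16, 4+14, 7+11, …, 14+2, 15+0) = 18
best[9] = max(2+18, 4+16, 7+14, …, 15+2, 16+0) = 21
best[10] = max(2+21, 4+18, 7+16, …, 16+2, 18+0) = 23
One optimal cutting: 3 + 3 + 3 + 1 → ¢7 + ¢7 + ¢7 + ¢2 = ¢23.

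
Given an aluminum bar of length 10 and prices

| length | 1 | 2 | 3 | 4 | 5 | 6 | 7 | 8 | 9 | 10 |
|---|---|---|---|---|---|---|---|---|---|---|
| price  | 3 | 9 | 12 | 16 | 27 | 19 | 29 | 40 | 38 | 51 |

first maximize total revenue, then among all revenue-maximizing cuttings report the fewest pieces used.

2

Build r[k] bottom-up: r[k] = max over allowed piece i of (p[i] + r[k−i]).
r[1] = 3
r[2] = 9
r[3] = 12  (first piece 1, then r[2]=9)
r[4] = 18  (first piece 2, then r[2]=9)
r[5] = 27
r[6] = 30  (first piece 1, then r[5]=27)
r[7] = 36  (first piece 2, then r[5]=27)
r[8] = 40
r[9] = 45  (first piece 2, then r[7]=36)
r[10] = 54  (first piece 5, then r[5]=27)
Maximum revenue is $54.
Now minimize piece count subject to staying optimal: for each k, pieces[k] = 1 + min over i with p[i]+r[k−i]=r[k] of pieces[k−i].
pieces[7] = 2
pieces[8] = 1
pieces[9] = 3
pieces[10] = 2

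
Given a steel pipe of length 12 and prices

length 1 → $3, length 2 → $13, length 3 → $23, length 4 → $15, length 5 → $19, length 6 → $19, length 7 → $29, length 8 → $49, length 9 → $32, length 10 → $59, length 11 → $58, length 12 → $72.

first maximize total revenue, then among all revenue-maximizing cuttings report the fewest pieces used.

4

Build r[k] bottom-up: r[k] = max over allowed piece i of (p[i] + r[k−i]).
r[1] = 3
r[2] = 13
r[3] = 23
r[4] = 26  (first piece 1, then r[3]=23)
r[5] = 36  (first piece 2, then r[3]=23)
r[6] = 46  (first piece 3, then r[3]=23)
r[7] = 49  (first piece 1, then r[6]=46)
r[8] = 59  (first piece 2, then r[6]=46)
r[9] = 69  (first piece 3, then r[6]=46)
r[10] = 72  (first piece 1, then r[9]=69)
r[11] = 82  (first piece 2, then r[9]=69)
r[12] = 92  (first piece 3, then r[9]=69)
Maximum revenue is $92.
Now minimize piece count subject to staying optimal: for each k, pieces[k] = 1 + min over i with p[i]+r[k−i]=r[k] of pieces[k−i].
pieces[9] = 3
pieces[10] = 4
pieces[11] = 4
pieces[12] = 4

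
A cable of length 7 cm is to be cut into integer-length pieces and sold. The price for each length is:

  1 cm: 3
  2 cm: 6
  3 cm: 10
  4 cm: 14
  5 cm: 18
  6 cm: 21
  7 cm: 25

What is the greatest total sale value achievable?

25

Consider every possible first cut. R[k] is the best of p[i]+R[k−i] over all sellable i≤k.
R[1] = 3
R[2] = max(3+3, 6+0) = 6
R[3] = max(3+6, 6+3, 10+0) = 10
R[4] = max(3+10, 6+6, 10+3, 14+0) = 14
R[5] = max(3+14, 6+10, 10+6, 14+3, 18+0) = 18
R[6] = max(3+18, 6+14, 10+10, 14+6, 18+3, 21+0) = 21
R[7] = max(3+21, 6+18, 10+14, …, 21+3, 25+0) = 25
Best is to sell the whole 7-cm piece uncut for 25.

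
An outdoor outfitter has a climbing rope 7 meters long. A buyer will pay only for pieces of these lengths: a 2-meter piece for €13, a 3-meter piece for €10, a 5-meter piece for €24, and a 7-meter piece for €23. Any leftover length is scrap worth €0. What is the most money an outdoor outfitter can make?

Let f[k] be the best obtainable value from length k. For each k, try every first piece i and keep the best of price[i] + f[k−i].
f[1] = 0
f[2] = 13
f[3] = max(13+0, 10+0) = 13
f[4] = max(13+13, 10+0) = 26
f[5] = max(13+13, 10+13, 24+0) = 26
f[6] = max(13+26, 10+13, 24+0) = 39
f[7] = max(13+26, 10+26, 24+13, 23+0) = 39
One optimal cutting: pieces 2 + 2 + 2 with 1 meter of scrap → €39.

39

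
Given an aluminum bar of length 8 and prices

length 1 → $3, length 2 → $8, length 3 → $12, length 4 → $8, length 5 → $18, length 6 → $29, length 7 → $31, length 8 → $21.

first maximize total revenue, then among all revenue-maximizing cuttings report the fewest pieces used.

Let r[k] be the best obtainable value from length k. For each k, try every first piece i and keep the best of price[i] + r[k−i].
r[1] = 3
r[2] = max(3+3, 8+0) = 8
r[3] = max(3+8, 8+3, 12+0) = 12
r[4] = max(3+12, 8+8, 12+3, 8+0) = 16
r[5] = max(3+16, 8+12, 12+8, 8+3, 18+0) = 20
r[6] = max(3+20, 8+16, 12+12, 8+8, 18+3, 29+0) = 29
r[7] = max(3+29, 8+20, 12+16, …, 29+3, 31+0) = 32
r[8] = max(3+32, 8+29, 12+20, …, 31+3, 21+0) = 37
Maximum revenue is $37.
Now minimize piece count subject to staying optimal: for each k, pieces[k] = 1 + min over i with p[i]+r[k−i]=r[k] of pieces[k−i].
pieces[5] = 2
pieces[6] = 1
pieces[7] = 2
pieces[8] = 2

2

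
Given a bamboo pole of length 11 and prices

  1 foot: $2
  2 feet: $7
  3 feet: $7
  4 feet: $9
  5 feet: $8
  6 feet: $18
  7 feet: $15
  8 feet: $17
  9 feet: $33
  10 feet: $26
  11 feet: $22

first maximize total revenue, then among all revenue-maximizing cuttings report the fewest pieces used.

Consider every possible first cut. r[k] is the best of p[i]+r[k−i] over all sellable i≤k.
r[1] = 2
r[2] = 7
r[3] = 9  (first piece 1, then r[2]=7)
r[4] = 14  (first piece 2, then r[2]=7)
r[5] = 16  (first piece 1, then r[4]=14)
r[6] = 21  (first piece 2, then r[4]=14)
r[7] = 23  (first piece 1, then r[6]=21)
r[8] = 28  (first piece 2, then r[6]=21)
r[9] = 33
r[10] = 35  (first piece 1, then r[9]=33)
r[11] = 40  (first piece 2, then r[9]=33)
Maximum revenue is $40.
Now minimize piece count subject to staying optimal: for each k, pieces[k] = 1 + min over i with p[i]+r[k−i]=r[k] of pieces[k−i].
pieces[8] = 4
pieces[9] = 1
pieces[10] = 2
pieces[11] = 2

2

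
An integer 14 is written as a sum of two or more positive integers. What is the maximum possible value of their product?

162

Define f[k] = max over 1≤i<k of i · max(k−i, f[k−i]); the inner max lets the remainder stay uncut if that's better.
f[2] = 1*max(1,0) = 1*1 = 1
f[3] = 1*max(2,1) = 1*2 = 2
f[4] = 2*max(2,1) = 2*2 = 4
f[5] = 2*max(3,2) = 2*3 = 6
f[6] = 3*max(3,2) = 3*3 = 9
f[7] = 2*max(5,6) = 2*6 = 12
f[8] = 2*max(6,9) = 2*9 = 18
f[9] = 3*max(6,9) = 3*9 = 27
f[10] = 2*max(8,18) = 2*18 = 36
f[11] = 2*max(9,27) = 2*27 = 54
f[12] = 3*max(9,27) = 3*27 = 81
f[13] = 2*max(11,54) = 2*54 = 108
f[14] = 2*max(12,81) = 2*81 = 162
One optimal split: 3 + 3 + 3 + 3 + 2; product 3*3*3*3*2 = 162.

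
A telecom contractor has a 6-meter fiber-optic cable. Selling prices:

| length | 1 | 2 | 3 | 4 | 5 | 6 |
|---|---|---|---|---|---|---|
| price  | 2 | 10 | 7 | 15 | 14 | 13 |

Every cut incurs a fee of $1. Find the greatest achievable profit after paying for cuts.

Build r[k] bottom-up: r[k] = max over allowed piece i of (p[i] + r[k−i]) − 1 per cut.
r[1] = 2
r[2] = max(2+2-1, 10+0) = 10
r[3] = max(2+10-1, 10+2-1, 7+0) = 11
r[4] = max(2+11-1, 10+10-1, 7+2-1, 15+0) = 19
r[5] = max(2+19-1, 10+11-1, 7+10-1, 15+2-1, 14+0) = 20
r[6] = max(2+20-1, 10+19-1, 7+11-1, 15+10-1, 14+2-1, 13+0) = 28
One optimal plan: pieces 2 + 2 + 2 (2 cuts) → $30 − $2 = $28.

28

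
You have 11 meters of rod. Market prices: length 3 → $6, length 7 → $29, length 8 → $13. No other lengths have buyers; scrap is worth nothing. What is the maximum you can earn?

35

Build r[k] bottom-up: r[k] = max over allowed piece i of (p[i] + r[k−i]).
r[1] = 0
r[2] = 0
r[3] = 6
r[4] = 6
r[5] = 6
r[6] = 12  (first piece 3, then r[3]=6)
r[7] = max(6+6, 29+0) = 29
r[8] = max(6+6, 29+0, 13+0) = 29
r[9] = max(6+12, 29+0, 13+0) = 29
r[10] = max(6+29, 29+6, 13+0) = 35
r[11] = max(6+29, 29+6, 13+6) = 35
One optimal cutting: pieces 7 + 3 with 1 meter of scrap → $35.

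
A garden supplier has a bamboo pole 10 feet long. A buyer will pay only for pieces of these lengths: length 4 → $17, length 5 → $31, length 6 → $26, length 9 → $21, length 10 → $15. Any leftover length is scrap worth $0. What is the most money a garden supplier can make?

62

Consider every possible first cut. r[k] is the best of p[i]+r[k−i] over all sellable i≤k.
r[1] = 0
r[2] = 0
r[3] = 0
r[4] = 17
r[5] = max(17+0, 31+0) = 31
r[6] = max(17+0, 31+0, 26+0) = 31
r[7] = max(17+0, 31+0, 26+0) = 31
r[8] = max(17+17, 31+0, 26+0) = 34
r[9] = max(17+31, 31+17, 26+0, 21+0) = 48
r[10] = max(17+31, 31+31, 26+17, 21+0, 15+0) = 62
One optimal cutting: 5 + 5 → $62.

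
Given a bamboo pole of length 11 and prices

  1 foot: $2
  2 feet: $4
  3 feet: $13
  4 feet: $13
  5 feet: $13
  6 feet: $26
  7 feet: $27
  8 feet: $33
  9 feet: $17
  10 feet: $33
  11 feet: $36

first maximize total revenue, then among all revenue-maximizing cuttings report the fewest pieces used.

2

Consider every possible first cut. r[k] is the best of p[i]+r[k−i] over all sellable i≤k.
r[1] = 2
r[2] = 4  (first piece 1, then r[1]=2)
r[3] = 13
r[4] = 15  (first piece 1, then r[3]=13)
r[5] = 17  (first piece 1, then r[4]=15)
r[6] = 26  (first piece 3, then r[3]=13)
r[7] = 28  (first piece 1, then r[6]=26)
r[8] = 33
r[9] = 39  (first piece 3, then r[6]=26)
r[10] = 41  (first piece 1, then r[9]=39)
r[11] = 46  (first piece 3, then r[8]=33)
Maximum revenue is $46.
Now minimize piece count subject to staying optimal: for each k, pieces[k] = 1 + min over i with p[i]+r[k−i]=r[k] of pieces[k−i].
pieces[8] = 1
pieces[9] = 2
pieces[10] = 3
pieces[11] = 2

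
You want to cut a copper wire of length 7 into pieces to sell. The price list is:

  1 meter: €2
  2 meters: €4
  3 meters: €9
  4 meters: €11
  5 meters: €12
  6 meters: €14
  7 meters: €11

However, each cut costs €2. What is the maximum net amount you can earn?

Consider every possible first cut. v[k] is the best of p[i]+v[k−i] over all sellable i≤k, charging 2 whenever i<k.
v[1] = 2
v[2] = max(2+2-2, 4+0) = 4
v[3] = max(2+4-2, 4+2-2, 9+0) = 9
v[4] = max(2+9-2, 4+4-2, 9+2-2, 11+0) = 11
v[5] = max(2+11-2, 4+9-2, 9+4-2, 11+2-2, 12+0) = 12
v[6] = max(2+12-2, 4+11-2, 9+9-2, 11+4-2, 12+2-2, 14+0) = 16
v[7] = max(2+16-2, 4+12-2, 9+11-2, …, 14+2-2, 11+0) = 18
One optimal plan: pieces 4 + 3 (1 cut) → €20 − €2 = €18.

18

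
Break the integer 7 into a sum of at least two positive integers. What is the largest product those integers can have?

Fill P[k] for k=2..7: at each k try every first piece i and multiply by the better of (k−i) uncut or P[k−i].
P[2] = 1·max(1,0) = 1·1 = 1
P[3] = max(1·2, 2·1) = 2
P[4] = max(1·3, 2·2, 3·1) = 4
P[5] = max(1·4, 2·3, 3·2, 4·1) = 6
P[6] = max(1·6, 2·4, 3·3, 4·2, 5·1) = 9
P[7] = max(1·9, 2·6, 3·4, 4·3, 5·2, 6·1) = 12
One optimal split: 3 + 2 + 2; product 3·2·2 = 12.

12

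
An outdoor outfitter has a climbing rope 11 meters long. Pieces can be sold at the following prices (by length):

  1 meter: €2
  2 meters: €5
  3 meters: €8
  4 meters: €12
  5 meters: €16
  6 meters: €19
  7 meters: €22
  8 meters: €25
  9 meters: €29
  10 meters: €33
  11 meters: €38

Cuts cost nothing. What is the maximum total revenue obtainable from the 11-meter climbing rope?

38

Build R[k] bottom-up: R[k] = max over allowed piece i of (p[i] + R[k−i]).
R[1] = 2
R[2] = 5
R[3] = 8
R[4] = 12
R[5] = 16
R[6] = 19
R[7] = 22
R[8] = 25
R[9] = 29
R[10] = 33
R[11] = 38
Best is to sell the whole 11-meter piece uncut for €38.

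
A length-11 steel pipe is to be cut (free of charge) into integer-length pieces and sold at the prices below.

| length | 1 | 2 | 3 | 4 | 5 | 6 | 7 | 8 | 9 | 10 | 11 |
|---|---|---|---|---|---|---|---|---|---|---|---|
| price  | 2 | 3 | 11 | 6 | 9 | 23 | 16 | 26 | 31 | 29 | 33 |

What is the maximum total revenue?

Let v[k] be the best obtainable value from length k. For each k, try every first piece i and keep the best of price[i] + v[k−i].
v[1] = 2
v[2] = max(2+2, 3+0) = 4
v[3] = max(2+4, 3+2, 11+0) = 11
v[4] = max(2+11, 3+4, 11+2, 6+0) = 13
v[5] = max(2+13, 3+11, 11+4, 6+2, 9+0) = 15
v[6] = max(2+15, 3+13, 11+11, 6+4, 9+2, 23+0) = 23
v[7] = max(2+23, 3+15, 11+13, …, 23+2, 16+0) = 25
v[8] = max(2+25, 3+23, 11+15, …, 16+2, 26+0) = 27
v[9] = max(2+27, 3+25, 11+23, …, 26+2, 31+0) = 34
v[10] = max(2+34, 3+27, 11+25, …, 31+2, 29+0) = 36
v[11] = max(2+36, 3+34, 11+27, …, 29+2, 33+0) = 38
One optimal cutting: 6 + 3 + 1 + 1 → $23 + $11 + $2 + $2 = $38.

38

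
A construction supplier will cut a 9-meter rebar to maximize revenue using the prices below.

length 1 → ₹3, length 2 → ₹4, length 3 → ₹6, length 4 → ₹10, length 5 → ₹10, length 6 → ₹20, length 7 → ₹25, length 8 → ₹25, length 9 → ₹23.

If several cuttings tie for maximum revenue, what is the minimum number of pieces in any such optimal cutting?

3

Let r[k] be the best obtainable value from length k. For each k, try every first piece i and keep the best of price[i] + r[k−i].
r[1] = 3
r[2] = max(3+3, 4+0) = 6
r[3] = max(3+6, 4+3, 6+0) = 9
r[4] = max(3+9, 4+6, 6+3, 10+0) = 12
r[5] = max(3+12, 4+9, 6+6, 10+3, 10+0) = 15
r[6] = max(3+15, 4+12, 6+9, 10+6, 10+3, 20+0) = 20
r[7] = max(3+20, 4+15, 6+12, …, 20+3, 25+0) = 25
r[8] = max(3+25, 4+20, 6+15, …, 25+3, 25+0) = 28
r[9] = max(3+28, 4+25, 6+20, …, 25+3, 23+0) = 31
Maximum revenue is ₹31.
Now minimize piece count subject to staying optimal: for each k, pieces[k] = 1 + min over i with p[i]+r[k−i]=r[k] of pieces[k−i].
pieces[6] = 1
pieces[7] = 1
pieces[8] = 2
pieces[9] = 3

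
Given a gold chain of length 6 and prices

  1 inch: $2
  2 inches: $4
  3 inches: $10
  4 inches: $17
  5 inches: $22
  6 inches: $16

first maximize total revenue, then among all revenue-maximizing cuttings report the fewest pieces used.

2

Let r[k] be the best obtainable value from length k. For each k, try every first piece i and keep the best of price[i] + r[k−i].
r[1] = 2
r[2] = 4  (first piece 1, then r[1]=2)
r[3] = 10
r[4] = 17
r[5] = 22
r[6] = 24  (first piece 1, then r[5]=22)
Maximum revenue is $24.
Now minimize piece count subject to staying optimal: for each k, pieces[k] = 1 + min over i with p[i]+r[k−i]=r[k] of pieces[k−i].
pieces[3] = 1
pieces[4] = 1
pieces[5] = 1
pieces[6] = 2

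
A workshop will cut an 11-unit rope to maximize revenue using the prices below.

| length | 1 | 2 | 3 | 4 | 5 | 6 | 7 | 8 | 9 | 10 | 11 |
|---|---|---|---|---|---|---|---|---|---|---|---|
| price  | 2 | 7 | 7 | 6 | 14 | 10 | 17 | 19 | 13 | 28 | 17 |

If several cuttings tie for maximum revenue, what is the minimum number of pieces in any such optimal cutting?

6

Build r[k] bottom-up: r[k] = max over allowed piece i of (p[i] + r[k−i]).
r[1] = 2
r[2] = 7
r[3] = 9  (first piece 1, then r[2]=7)
r[4] = 14  (first piece 2, then r[2]=7)
r[5] = 16  (first piece 1, then r[4]=14)
r[6] = 21  (first piece 2, then r[4]=14)
r[7] = 23  (first piece 1, then r[6]=21)
r[8] = 28  (first piece 2, then r[6]=21)
r[9] = 30  (first piece 1, then r[8]=28)
r[10] = 35  (first piece 2, then r[8]=28)
r[11] = 37  (first piece 1, then r[10]=35)
Maximum revenue is $37.
Now minimize piece count subject to staying optimal: for each k, pieces[k] = 1 + min over i with p[i]+r[k−i]=r[k] of pieces[k−i].
pieces[8] = 4
pieces[9] = 5
pieces[10] = 5
pieces[11] = 6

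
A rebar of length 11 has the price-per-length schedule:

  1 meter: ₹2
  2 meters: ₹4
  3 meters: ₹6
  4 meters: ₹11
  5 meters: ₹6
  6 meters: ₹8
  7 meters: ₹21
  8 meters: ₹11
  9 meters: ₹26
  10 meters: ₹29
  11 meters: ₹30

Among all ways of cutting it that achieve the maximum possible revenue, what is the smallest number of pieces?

Let r[k] be the best obtainable value from length k. For each k, try every first piece i and keep the best of price[i] + r[k−i].
r[1] = 2
r[2] = 4  (first piece 1, then r[1]=2)
r[3] = 6  (first piece 1, then r[2]=4)
r[4] = 11
r[5] = 13  (first piece 1, then r[4]=11)
r[6] = 15  (first piece 1, then r[5]=13)
r[7] = 21
r[8] = 23  (first piece 1, then r[7]=21)
r[9] = 26
r[10] = 29
r[11] = 32  (first piece 4, then r[7]=21)
Maximum revenue is ₹32.
Now minimize piece count subject to staying optimal: for each k, pieces[k] = 1 + min over i with p[i]+r[k−i]=r[k] of pieces[k−i].
pieces[8] = 2
pieces[9] = 1
pieces[10] = 1
pieces[11] = 2

2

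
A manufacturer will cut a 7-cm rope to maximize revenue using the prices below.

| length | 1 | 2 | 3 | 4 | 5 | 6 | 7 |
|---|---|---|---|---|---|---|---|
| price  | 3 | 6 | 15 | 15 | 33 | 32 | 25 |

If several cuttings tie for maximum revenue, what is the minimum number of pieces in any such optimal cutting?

2

Let r[k] be the best obtainable value from length k. For each k, try every first piece i and keep the best of price[i] + r[k−i].
r[1] = 3
r[2] = max(3+3, 6+0) = 6
r[3] = max(3+6, 6+3, 15+0) = 15
r[4] = max(3+15, 6+6, 15+3, 15+0) = 18
r[5] = max(3+18, 6+15, 15+6, 15+3, 33+0) = 33
r[6] = max(3+33, 6+18, 15+15, 15+6, 33+3, 32+0) = 36
r[7] = max(3+36, 6+33, 15+18, …, 32+3, 25+0) = 39
Maximum revenue is $39.
Now minimize piece count subject to staying optimal: for each k, pieces[k] = 1 + min over i with p[i]+r[k−i]=r[k] of pieces[k−i].
pieces[4] = 2
pieces[5] = 1
pieces[6] = 2
pieces[7] = 2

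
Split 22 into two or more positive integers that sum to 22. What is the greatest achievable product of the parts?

2916

Define P[k] = max over 1≤i<k of i · max(k−i, P[k−i]); the inner max lets the remainder stay uncut if that's better.
P[2] = 1·max(1,0) = 1·1 = 1
P[3] = 1·max(2,1) = 1·2 = 2
P[4] = 2·max(2,1) = 2·2 = 4
P[5] = 2·max(3,2) = 2·3 = 6
P[6] = 3·max(3,2) = 3·3 = 9
P[7] = 2·max(5,6) = 2·6 = 12
P[8] = 2·max(6,9) = 2·9 = 18
P[9] = 3·max(6,9) = 3·9 = 27
P[10] = 2·max(8,18) = 2·18 = 36
P[11] = 2·max(9,27) = 2·27 = 54
P[12] = 3·max(9,27) = 3·27 = 81
P[13] = 2·max(11,54) = 2·54 = 108
P[14] = 2·max(12,81) = 2·81 = 162
P[15] = 3·max(12,81) = 3·81 = 243
P[16] = 2·max(14,162) = 2·162 = 324
P[17] = 2·max(15,243) = 2·243 = 486
P[18] = 3·max(15,243) = 3·243 = 729
P[19] = 2·max(17,486) = 2·486 = 972
P[20] = 2·max(18,729) = 2·729 = 1458
P[21] = 3·max(18,729) = 3·729 = 2187
P[22] = 2·max(20,1458) = 2·1458 = 2916
One optimal split: 3 + 3 + 3 + 3 + 3 + 3 + 2 + 2; product 3·3·3·3·3·3·2·2 = 2916.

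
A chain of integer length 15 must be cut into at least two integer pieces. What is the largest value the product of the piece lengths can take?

243

Define f[k] = max over 1≤i<k of i · max(k−i, f[k−i]); the inner max lets the remainder stay uncut if that's better.
f[2] = 1*max(1,0) = 1*1 = 1
f[3] = max(1*2, 2*1) = 2
f[4] = max(1*3, 2*2, 3*1) = 4
f[5] = max(1*4, 2*3, 3*2, 4*1) = 6
f[6] = max(1*6, 2*4, 3*3, 4*2, 5*1) = 9
f[7] = max(1*9, 2*6, 3*4, 4*3, 5*2, 6*1) = 12
f[8] = max(1*12, 2*9, 3*6, …, 6*2, 7*1) = 18
f[9] = max(1*18, 2*12, 3*9, …, 7*2, 8*1) = 27
f[10] = max(1*27, 2*18, 3*12, …, 8*2, 9*1) = 36
f[11] = max(1*36, 2*27, 3*18, …, 9*2, 10*1) = 54
f[12] = max(1*54, 2*36, 3*27, …, 10*2, 11*1) = 81
f[13] = max(1*81, 2*54, 3*36, …, 11*2, 12*1) = 108
f[14] = max(1*108, 2*81, 3*54, …, 12*2, 13*1) = 162
f[15] = max(1*162, 2*108, 3*81, …, 13*2, 14*1) = 243
One optimal split: 3 + 3 + 3 + 3 + 3; product 3*3*3*3*3 = 243.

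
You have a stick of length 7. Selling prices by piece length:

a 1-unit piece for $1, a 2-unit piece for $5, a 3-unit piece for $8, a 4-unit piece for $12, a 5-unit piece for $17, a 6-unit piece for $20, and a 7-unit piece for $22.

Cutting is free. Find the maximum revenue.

Let R[k] be the best obtainable value from length k. For each k, try every first piece i and keep the best of price[i] + R[k−i].
R[1] = 1
R[2] = max(1+1, 5+0) = 5
R[3] = max(1+5, 5+1, 8+0) = 8
R[4] = max(1+8, 5+5, 8+1, 12+0) = 12
R[5] = max(1+12, 5+8, 8+5, 12+1, 17+0) = 17
R[6] = max(1+17, 5+12, 8+8, 12+5, 17+1, 20+0) = 20
R[7] = max(1+20, 5+17, 8+12, …, 20+1, 22+0) = 22
One optimal cutting: 5 + 2 → $17 + $5 = $22.

22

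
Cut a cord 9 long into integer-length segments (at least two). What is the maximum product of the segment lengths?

Fill m[k] for k=2..9: at each k try every first piece i and multiply by the better of (k−i) uncut or m[k−i].
m[2] = 1*max(1,0) = 1*1 = 1
m[3] = max(1*2, 2*1) = 2
m[4] = max(1*3, 2*2, 3*1) = 4
m[5] = max(1*4, 2*3, 3*2, 4*1) = 6
m[6] = max(1*6, 2*4, 3*3, 4*2, 5*1) = 9
m[7] = max(1*9, 2*6, 3*4, 4*3, 5*2, 6*1) = 12
m[8] = max(1*12, 2*9, 3*6, …, 6*2, 7*1) = 18
m[9] = max(1*18, 2*12, 3*9, …, 7*2, 8*1) = 27
One optimal split: 3 + 3 + 3; product 3*3*3 = 27.

27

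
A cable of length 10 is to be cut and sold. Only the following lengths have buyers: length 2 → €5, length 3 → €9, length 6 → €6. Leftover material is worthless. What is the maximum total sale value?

Consider every possible first cut. r[k] is the best of p[i]+r[k−i] over all sellable i≤k.
r[1] = 0
r[2] = 5
r[3] = 9
r[4] = 10  (first piece 2, then r[2]=5)
r[5] = 14  (first piece 2, then r[3]=9)
r[6] = 18  (first piece 3, then r[3]=9)
r[7] = 19  (first piece 2, then r[5]=14)
r[8] = 23  (first piece 2, then r[6]=18)
r[9] = 27  (first piece 3, then r[6]=18)
r[10] = 28  (first piece 2, then r[8]=23)
One optimal cutting: 3 + 3 + 2 + 2 → €28.

28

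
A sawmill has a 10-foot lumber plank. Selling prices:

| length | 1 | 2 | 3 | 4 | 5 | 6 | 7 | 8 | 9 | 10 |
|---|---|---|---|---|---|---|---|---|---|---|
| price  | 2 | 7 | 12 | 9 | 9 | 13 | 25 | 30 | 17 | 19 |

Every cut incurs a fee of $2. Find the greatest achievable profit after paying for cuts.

35

Let net[k] be the best obtainable value from length k. For each k, try every first piece i and keep the best of price[i] + net[k−i] minus the 2 cut fee when i<k.
net[1] = 2
net[2] = max(2+2-2, 7+0) = 7
net[3] = max(2+7-2, 7+2-2, 12+0) = 12
net[4] = max(2+12-2, 7+7-2, 12+2-2, 9+0) = 12
net[5] = max(2+12-2, 7+12-2, 12+7-2, 9+2-2, 9+0) = 17
net[6] = max(2+17-2, 7+12-2, 12+12-2, 9+7-2, 9+2-2, 13+0) = 22
net[7] = max(2+22-2, 7+17-2, 12+12-2, …, 13+2-2, 25+0) = 25
net[8] = max(2+25-2, 7+22-2, 12+17-2, …, 25+2-2, 30+0) = 30
net[9] = max(2+30-2, 7+25-2, 12+22-2, …, 30+2-2, 17+0) = 32
net[10] = max(2+32-2, 7+30-2, 12+25-2, …, 17+2-2, 19+0) = 35
One optimal plan: pieces 8 + 2 (1 cut) → $37 − $2 = $35.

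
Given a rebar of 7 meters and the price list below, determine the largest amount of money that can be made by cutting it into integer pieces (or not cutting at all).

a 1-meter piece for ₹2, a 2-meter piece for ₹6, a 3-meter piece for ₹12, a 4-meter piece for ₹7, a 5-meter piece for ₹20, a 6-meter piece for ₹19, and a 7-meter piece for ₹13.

26

Build best[k] bottom-up: best[k] = max over allowed piece i of (p[i] + best[k−i]).
best[1] = 2
best[2] = 6
best[3] = 12
best[4] = 14  (first piece 1, then best[3]=12)
best[5] = 20
best[6] = 24  (first piece 3, then best[3]=12)
best[7] = 26  (first piece 1, then best[6]=24)
One optimal cutting: 3 + 3 + 1 → ₹12 + ₹12 + ₹2 = ₹26.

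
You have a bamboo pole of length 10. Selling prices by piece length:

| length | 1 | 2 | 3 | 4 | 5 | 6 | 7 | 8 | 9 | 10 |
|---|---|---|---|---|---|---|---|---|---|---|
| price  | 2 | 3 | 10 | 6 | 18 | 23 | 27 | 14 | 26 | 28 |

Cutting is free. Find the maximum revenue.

Consider every possible first cut. v[k] is the best of p[i]+v[k−i] over all sellable i≤k.
v[1] = 2
v[2] = max(2+2, 3+0) = 4
v[3] = max(2+4, 3+2, 10+0) = 10
v[4] = max(2+10, 3+4, 10+2, 6+0) = 12
v[5] = max(2+12, 3+10, 10+4, 6+2, 18+0) = 18
v[6] = max(2+18, 3+12, 10+10, 6+4, 18+2, 23+0) = 23
v[7] = max(2+23, 3+18, 10+12, …, 23+2, 27+0) = 27
v[8] = max(2+27, 3+23, 10+18, …, 27+2, 14+0) = 29
v[9] = max(2+29, 3+27, 10+23, …, 14+2, 26+0) = 33
v[10] = max(2+33, 3+29, 10+27, …, 26+2, 28+0) = 37
One optimal cutting: 7 + 3 → $27 + $10 = $37.

37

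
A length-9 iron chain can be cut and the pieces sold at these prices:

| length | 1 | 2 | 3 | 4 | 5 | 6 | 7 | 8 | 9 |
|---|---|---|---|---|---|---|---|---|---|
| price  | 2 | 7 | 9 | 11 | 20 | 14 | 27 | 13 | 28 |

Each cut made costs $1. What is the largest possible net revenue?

Build v[k] bottom-up: v[k] = max over allowed piece i of (p[i] + v[k−i]) − 1 per cut.
v[1] = 2
v[2] = max(2+2-1, 7+0) = 7
v[3] = max(2+7-1, 7+2-1, 9+0) = 9
v[4] = max(2+9-1, 7+7-1, 9+2-1, 11+0) = 13
v[5] = max(2+13-1, 7+9-1, 9+7-1, 11+2-1, 20+0) = 20
v[6] = max(2+20-1, 7+13-1, 9+9-1, 11+7-1, 20+2-1, 14+0) = 21
v[7] = max(2+21-1, 7+20-1, 9+13-1, …, 14+2-1, 27+0) = 27
v[8] = max(2+27-1, 7+21-1, 9+20-1, …, 27+2-1, 13+0) = 28
v[9] = max(2+28-1, 7+27-1, 9+21-1, …, 13+2-1, 28+0) = 33
One optimal plan: pieces 7 + 2 (1 cut) → $34 − $1 = $33.

33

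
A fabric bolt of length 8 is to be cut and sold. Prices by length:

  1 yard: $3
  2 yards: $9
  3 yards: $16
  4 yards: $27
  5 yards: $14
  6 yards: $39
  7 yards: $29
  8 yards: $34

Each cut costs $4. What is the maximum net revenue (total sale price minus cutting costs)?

50

Let net[k] be the best obtainable value from length k. For each k, try every first piece i and keep the best of price[i] + net[k−i] minus the 4 cut fee when i<k.
net[1] = 3
net[2] = max(3+3-4, 9+0) = 9
net[3] = max(3+9-4, 9+3-4, 16+0) = 16
net[4] = max(3+16-4, 9+9-4, 16+3-4, 27+0) = 27
net[5] = max(3+27-4, 9+16-4, 16+9-4, 27+3-4, 14+0) = 26
net[6] = max(3+26-4, 9+27-4, 16+16-4, 27+9-4, 14+3-4, 39+0) = 39
net[7] = max(3+39-4, 9+26-4, 16+27-4, …, 39+3-4, 29+0) = 39
net[8] = max(3+39-4, 9+39-4, 16+26-4, …, 29+3-4, 34+0) = 50
One optimal plan: pieces 4 + 4 (1 cut) → $54 − $4 = $50.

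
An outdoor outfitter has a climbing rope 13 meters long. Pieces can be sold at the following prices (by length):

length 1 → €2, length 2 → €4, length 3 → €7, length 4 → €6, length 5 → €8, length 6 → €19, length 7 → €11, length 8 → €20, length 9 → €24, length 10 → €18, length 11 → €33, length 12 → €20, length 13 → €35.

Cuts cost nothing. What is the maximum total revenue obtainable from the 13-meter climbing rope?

Consider every possible first cut. R[k] is the best of p[i]+R[k−i] over all sellable i≤k.
R[1] = 2
R[2] = 4  (first piece 1, then R[1]=2)
R[3] = 7
R[4] = 9  (first piece 1, then R[3]=7)
R[5] = 11  (first piece 1, then R[4]=9)
R[6] = 19
R[7] = 21  (first piece 1, then R[6]=19)
R[8] = 23  (first piece 1, then R[7]=21)
R[9] = 26  (first piece 3, then R[6]=19)
R[10] = 28  (first piece 1, then R[9]=26)
R[11] = 33
R[12] = 38  (first piece 6, then R[6]=19)
R[13] = 40  (first piece 1, then R[12]=38)
One optimal cutting: 6 + 6 + 1 → €19 + €19 + €2 = €40.

40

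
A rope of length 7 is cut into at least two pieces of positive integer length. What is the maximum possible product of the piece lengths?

12

Let g[k] be the best product for length k (with at least one cut). For each first piece i, the rest contributes max(k−i, g[k−i]).
g[2] = 1×max(1,0) = 1×1 = 1
g[3] = 1×max(2,1) = 1×2 = 2
g[4] = 2×max(2,1) = 2×2 = 4
g[5] = 2×max(3,2) = 2×3 = 6
g[6] = 3×max(3,2) = 3×3 = 9
g[7] = 2×max(5,6) = 2×6 = 12
One optimal split: 3 + 2 + 2; product 3×2×2 = 12.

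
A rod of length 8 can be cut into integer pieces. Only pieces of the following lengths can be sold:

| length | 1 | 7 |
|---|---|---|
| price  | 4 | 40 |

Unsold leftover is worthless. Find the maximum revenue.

44

Consider every possible first cut. best[k] is the best of p[i]+best[k−i] over all sellable i≤k.
best[1] = 4
best[2] = 8  (first piece 1, then best[1]=4)
best[3] = 12  (first piece 1, then best[2]=8)
best[4] = 16  (first piece 1, then best[3]=12)
best[5] = 20  (first piece 1, then best[4]=16)
best[6] = 24  (first piece 1, then best[5]=20)
best[7] = 40
best[8] = 44  (first piece 1, then best[7]=40)
One optimal cutting: 7 + 1 → $44.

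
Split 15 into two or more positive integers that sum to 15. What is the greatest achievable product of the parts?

243

Let g[k] be the best product for length k (with at least one cut). For each first piece i, the rest contributes max(k−i, g[k−i]).
g[2] = 1×max(1,0) = 1×1 = 1
g[3] = max(1×2, 2×1) = 2
g[4] = max(1×3, 2×2, 3×1) = 4
g[5] = max(1×4, 2×3, 3×2, 4×1) = 6
g[6] = max(1×6, 2×4, 3×3, 4×2, 5×1) = 9
g[7] = max(1×9, 2×6, 3×4, 4×3, 5×2, 6×1) = 12
g[8] = max(1×12, 2×9, 3×6, …, 6×2, 7×1) = 18
g[9] = max(1×18, 2×12, 3×9, …, 7×2, 8×1) = 27
g[10] = max(1×27, 2×18, 3×12, …, 8×2, 9×1) = 36
g[11] = max(1×36, 2×27, 3×18, …, 9×2, 10×1) = 54
g[12] = max(1×54, 2×36, 3×27, …, 10×2, 11×1) = 81
g[13] = max(1×81, 2×54, 3×36, …, 11×2, 12×1) = 108
g[14] = max(1×108, 2×81, 3×54, …, 12×2, 13×1) = 162
g[15] = max(1×162, 2×108, 3×81, …, 13×2, 14×1) = 243
One optimal split: 3 + 3 + 3 + 3 + 3; product 3×3×3×3×3 = 243.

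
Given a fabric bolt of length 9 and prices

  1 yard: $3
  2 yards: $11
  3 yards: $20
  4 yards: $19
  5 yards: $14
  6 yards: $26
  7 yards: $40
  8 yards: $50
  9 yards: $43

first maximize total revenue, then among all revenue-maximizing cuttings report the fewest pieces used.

Let r[k] be the best obtainable value from length k. For each k, try every first piece i and keep the best of price[i] + r[k−i].
r[1] = 3
r[2] = 11
r[3] = 20
r[4] = 23  (first piece 1, then r[3]=20)
r[5] = 31  (first piece 2, then r[3]=20)
r[6] = 40  (first piece 3, then r[3]=20)
r[7] = 43  (first piece 1, then r[6]=40)
r[8] = 51  (first piece 2, then r[6]=40)
r[9] = 60  (first piece 3, then r[6]=40)
Maximum revenue is $60.
Now minimize piece count subject to staying optimal: for each k, pieces[k] = 1 + min over i with p[i]+r[k−i]=r[k] of pieces[k−i].
pieces[6] = 2
pieces[7] = 3
pieces[8] = 3
pieces[9] = 3

3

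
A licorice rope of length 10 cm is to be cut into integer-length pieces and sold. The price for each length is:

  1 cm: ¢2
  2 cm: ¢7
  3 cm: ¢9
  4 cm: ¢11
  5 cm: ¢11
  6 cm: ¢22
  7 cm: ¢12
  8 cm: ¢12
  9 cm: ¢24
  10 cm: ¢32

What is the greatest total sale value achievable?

Build R[k] bottom-up: R[k] = max over allowed piece i of (p[i] + R[k−i]).
R[1] = 2
R[2] = max(2+2, 7+0) = 7
R[3] = max(2+7, 7+2, 9+0) = 9
R[4] = max(2+9, 7+7, 9+2, 11+0) = 14
R[5] = max(2+14, 7+9, 9+7, 11+2, 11+0) = 16
R[6] = max(2+16, 7+14, 9+9, 11+7, 11+2, 22+0) = 22
R[7] = max(2+22, 7+16, 9+14, …, 22+2, 12+0) = 24
R[8] = max(2+24, 7+22, 9+16, …, 12+2, 12+0) = 29
R[9] = max(2+29, 7+24, 9+22, …, 12+2, 24+0) = 31
R[10] = max(2+31, 7+29, 9+24, …, 24+2, 32+0) = 36
One optimal cutting: 6 + 2 + 2 → ¢22 + ¢7 + ¢7 = ¢36.

36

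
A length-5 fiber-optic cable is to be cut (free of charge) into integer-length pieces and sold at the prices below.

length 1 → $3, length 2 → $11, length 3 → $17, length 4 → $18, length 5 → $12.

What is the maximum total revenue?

Consider every possible first cut. R[k] is the best of p[i]+R[k−i] over all sellable i≤k.
R[1] = 3
R[2] = 11
R[3] = 17
R[4] = 22  (first piece 2, then R[2]=11)
R[5] = 28  (first piece 2, then R[3]=17)
One optimal cutting: 3 + 2 → $17 + $11 = $28.

28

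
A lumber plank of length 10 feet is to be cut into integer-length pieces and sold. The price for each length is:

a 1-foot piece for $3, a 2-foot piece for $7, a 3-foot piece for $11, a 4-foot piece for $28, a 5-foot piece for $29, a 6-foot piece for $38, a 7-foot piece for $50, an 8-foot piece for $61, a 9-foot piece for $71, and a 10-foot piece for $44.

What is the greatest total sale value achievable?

Let r[k] be the best obtainable value from length k. For each k, try every first piece i and keep the best of price[i] + r[k−i].
r[1] = 3
r[2] = max(3+3, 7+0) = 7
r[3] = max(3+7, 7+3, 11+0) = 11
r[4] = max(3+11, 7+7, 11+3, 28+0) = 28
r[5] = max(3+28, 7+11, 11+7, 28+3, 29+0) = 31
r[6] = max(3+31, 7+28, 11+11, 28+7, 29+3, 38+0) = 38
r[7] = max(3+38, 7+31, 11+28, …, 38+3, 50+0) = 50
r[8] = max(3+50, 7+38, 11+31, …, 50+3, 61+0) = 61
r[9] = max(3+61, 7+50, 11+38, …, 61+3, 71+0) = 71
r[10] = max(3+71, 7+61, 11+50, …, 71+3, 44+0) = 74
One optimal cutting: 9 + 1 → $71 + $3 = $74.

74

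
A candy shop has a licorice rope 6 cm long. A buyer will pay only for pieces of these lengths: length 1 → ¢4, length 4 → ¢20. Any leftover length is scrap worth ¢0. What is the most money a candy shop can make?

28

Build best[k] bottom-up: best[k] = max over allowed piece i of (p[i] + best[k−i]).
best[1] = 4
best[2] = 8  (first piece 1, then best[1]=4)
best[3] = 12  (first piece 1, then best[2]=8)
best[4] = 20
best[5] = 24  (first piece 1, then best[4]=20)
best[6] = 28  (first piece 1, then best[5]=24)
One optimal cutting: 4 + 1 + 1 → ¢28.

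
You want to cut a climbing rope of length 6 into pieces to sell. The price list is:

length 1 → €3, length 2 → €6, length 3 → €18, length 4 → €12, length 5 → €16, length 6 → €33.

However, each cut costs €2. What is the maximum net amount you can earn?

Consider every possible first cut. v[k] is the best of p[i]+v[k−i] over all sellable i≤k, charging 2 whenever i<k.
v[1] = 3
v[2] = max(3+3-2, 6+0) = 6
v[3] = max(3+6-2, 6+3-2, 18+0) = 18
v[4] = max(3+18-2, 6+6-2, 18+3-2, 12+0) = 19
v[5] = max(3+19-2, 6+18-2, 18+6-2, 12+3-2, 16+0) = 22
v[6] = max(3+22-2, 6+19-2, 18+18-2, 12+6-2, 16+3-2, 33+0) = 34
One optimal plan: pieces 3 + 3 (1 cut) → €36 − €2 = €34.

34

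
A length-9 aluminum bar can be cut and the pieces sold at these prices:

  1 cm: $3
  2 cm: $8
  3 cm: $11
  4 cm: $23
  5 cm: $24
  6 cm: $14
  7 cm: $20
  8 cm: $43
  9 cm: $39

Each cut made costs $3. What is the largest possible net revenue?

Consider every possible first cut. v[k] is the best of p[i]+v[k−i] over all sellable i≤k, charging 3 whenever i<k.
v[1] = 3
v[2] = 8
v[3] = 11
v[4] = 23
v[5] = 24
v[6] = 28  (first piece 2, then v[4]=23)
v[7] = 31  (first piece 3, then v[4]=23)
v[8] = 43  (first piece 4, then v[4]=23)
v[9] = 44  (first piece 4, then v[5]=24)
One optimal plan: pieces 5 + 4 (1 cut) → $47 − $3 = $44.

44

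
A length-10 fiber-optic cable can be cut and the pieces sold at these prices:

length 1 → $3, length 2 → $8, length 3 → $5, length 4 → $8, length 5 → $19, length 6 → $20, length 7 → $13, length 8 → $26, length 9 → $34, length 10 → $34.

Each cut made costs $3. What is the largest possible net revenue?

35

Consider every possible first cut. net[k] is the best of p[i]+net[k−i] over all sellable i≤k, charging 3 whenever i<k.
net[1] = 3
net[2] = max(3+3-3, 8+0) = 8
net[3] = max(3+8-3, 8+3-3, 5+0) = 8
net[4] = max(3+8-3, 8+8-3, 5+3-3, 8+0) = 13
net[5] = max(3+13-3, 8+8-3, 5+8-3, 8+3-3, 19+0) = 19
net[6] = max(3+19-3, 8+13-3, 5+8-3, 8+8-3, 19+3-3, 20+0) = 20
net[7] = max(3+20-3, 8+19-3, 5+13-3, …, 20+3-3, 13+0) = 24
net[8] = max(3+24-3, 8+20-3, 5+19-3, …, 13+3-3, 26+0) = 26
net[9] = max(3+26-3, 8+24-3, 5+20-3, …, 26+3-3, 34+0) = 34
net[10] = max(3+34-3, 8+26-3, 5+24-3, …, 34+3-3, 34+0) = 35
One optimal plan: pieces 5 + 5 (1 cut) → $38 − $3 = $35.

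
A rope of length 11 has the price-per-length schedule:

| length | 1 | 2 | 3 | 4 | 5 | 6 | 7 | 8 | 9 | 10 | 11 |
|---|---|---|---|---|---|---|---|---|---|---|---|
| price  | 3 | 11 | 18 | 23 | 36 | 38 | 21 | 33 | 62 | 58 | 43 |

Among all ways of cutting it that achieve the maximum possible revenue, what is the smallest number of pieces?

Consider every possible first cut. r[k] is the best of p[i]+r[k−i] over all sellable i≤k.
r[1] = 3
r[2] = 11
r[3] = 18
r[4] = 23
r[5] = 36
r[6] = 39  (first piece 1, then r[5]=36)
r[7] = 47  (first piece 2, then r[5]=36)
r[8] = 54  (first piece 3, then r[5]=36)
r[9] = 62
r[10] = 72  (first piece 5, then r[5]=36)
r[11] = 75  (first piece 1, then r[10]=72)
Maximum revenue is $75.
Now minimize piece count subject to staying optimal: for each k, pieces[k] = 1 + min over i with p[i]+r[k−i]=r[k] of pieces[k−i].
pieces[8] = 2
pieces[9] = 1
pieces[10] = 2
pieces[11] = 3

3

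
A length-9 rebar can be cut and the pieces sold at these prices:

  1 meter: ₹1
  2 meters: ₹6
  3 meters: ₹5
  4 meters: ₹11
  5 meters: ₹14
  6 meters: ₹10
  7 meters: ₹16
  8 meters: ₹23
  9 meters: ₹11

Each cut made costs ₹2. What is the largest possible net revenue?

Let net[k] be the best obtainable value from length k. For each k, try every first piece i and keep the best of price[i] + net[k−i] minus the 2 cut fee when i<k.
net[1] = 1
net[2] = max(1+1-2, 6+0) = 6
net[3] = max(1+6-2, 6+1-2, 5+0) = 5
net[4] = max(1+5-2, 6+6-2, 5+1-2, 11+0) = 11
net[5] = max(1+11-2, 6+5-2, 5+6-2, 11+1-2, 14+0) = 14
net[6] = max(1+14-2, 6+11-2, 5+5-2, 11+6-2, 14+1-2, 10+0) = 15
net[7] = max(1+15-2, 6+14-2, 5+11-2, …, 10+1-2, 16+0) = 18
net[8] = max(1+18-2, 6+15-2, 5+14-2, …, 16+1-2, 23+0) = 23
net[9] = max(1+23-2, 6+18-2, 5+15-2, …, 23+1-2, 11+0) = 23
One optimal plan: pieces 5 + 4 (1 cut) → ₹25 − ₹2 = ₹23.

23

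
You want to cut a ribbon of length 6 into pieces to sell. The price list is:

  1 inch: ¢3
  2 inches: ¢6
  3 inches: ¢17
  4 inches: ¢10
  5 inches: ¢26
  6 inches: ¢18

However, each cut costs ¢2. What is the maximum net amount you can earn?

Build r[k] bottom-up: r[k] = max over allowed piece i of (p[i] + r[k−i]) − 2 per cut.
r[1] = 3
r[2] = 6
r[3] = 17
r[4] = 18  (first piece 1, then r[3]=17)
r[5] = 26
r[6] = 32  (first piece 3, then r[3]=17)
One optimal plan: pieces 3 + 3 (1 cut) → ¢34 − ¢2 = ¢32.

32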